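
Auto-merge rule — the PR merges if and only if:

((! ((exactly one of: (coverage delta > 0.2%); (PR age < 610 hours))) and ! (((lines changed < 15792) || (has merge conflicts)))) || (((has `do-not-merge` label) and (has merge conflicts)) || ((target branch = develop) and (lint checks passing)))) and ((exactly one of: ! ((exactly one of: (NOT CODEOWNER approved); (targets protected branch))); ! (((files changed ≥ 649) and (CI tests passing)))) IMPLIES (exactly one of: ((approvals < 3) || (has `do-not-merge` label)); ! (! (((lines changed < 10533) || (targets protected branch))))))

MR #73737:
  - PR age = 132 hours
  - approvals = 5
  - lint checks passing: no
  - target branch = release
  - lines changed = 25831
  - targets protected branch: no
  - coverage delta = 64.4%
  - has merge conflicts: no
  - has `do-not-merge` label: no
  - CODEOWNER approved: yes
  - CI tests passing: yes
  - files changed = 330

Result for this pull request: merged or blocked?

Atomic conditions:
  coverage delta > 0.2%: 64.4 > 0.2 is true
  PR age < 610 hours: 132 < 610 is true
  lines changed < 15792: 25831 < 15792 is false
  has merge conflicts: no → false
  has `do-not-merge` label: no → false
  target branch = develop: release == develop is false
  lint checks passing: no → false
  NOT CODEOWNER approved: yes → false
  targets protected branch: no → false
  files changed ≥ 649: 330 ≥ 649 is false
  CI tests passing: yes → true
  approvals < 3: 5 < 3 is false
  lines changed < 10533: 25831 < 10533 is false
Combine:
[1.1.1.1] exactly-one(true, true) = false
[1.1.1] NOT false = true
[1.1.2.1] false OR false = false
[1.1.2] NOT false = true
[1.1] true AND true = true
[1.2.1] false AND false = false
[1.2.2] false AND false = false
[1.2] false OR false = false
[1] true OR false = true
[2.1.1.1] exactly-one(false, false) = false
[2.1.1] NOT false = true
[2.1.2.1] false AND true = false
[2.1.2] NOT false = true
[2.1] exactly-one(true, true) = false
[2.2.1] false OR false = false
[2.2.2.1.1] false OR false = false
[2.2.2.1] NOT false = true
[2.2.2] NOT true = false
[2.2] exactly-one(false, false) = false
[2] false → false (antecedent false ⇒ implication holds) = true
[root] true AND true = true
Overall: true → merged

Merged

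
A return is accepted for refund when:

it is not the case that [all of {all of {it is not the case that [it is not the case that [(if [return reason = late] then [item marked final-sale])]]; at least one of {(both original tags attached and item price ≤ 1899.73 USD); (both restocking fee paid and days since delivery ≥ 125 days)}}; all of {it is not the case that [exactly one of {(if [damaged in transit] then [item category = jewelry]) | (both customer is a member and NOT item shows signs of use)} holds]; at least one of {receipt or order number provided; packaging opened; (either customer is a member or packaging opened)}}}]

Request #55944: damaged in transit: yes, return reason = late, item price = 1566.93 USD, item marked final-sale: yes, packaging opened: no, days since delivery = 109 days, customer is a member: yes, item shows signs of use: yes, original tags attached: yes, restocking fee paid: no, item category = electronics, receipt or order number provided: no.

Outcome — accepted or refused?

Atomic conditions:
  return reason = late: late == late is true
  item marked final-sale: yes → true
  original tags attached: yes → true
  item price ≤ 1899.73 USD: 1566.93 ≤ 1899.73 is true
  restocking fee paid: no → false
  days since delivery ≥ 125 days: 109 ≥ 125 is false
  damaged in transit: yes → true
  item category = jewelry: electronics == jewelry is false
  customer is a member: yes → true
  NOT item shows signs of use: yes → false
  receipt or order number provided: no → false
  packaging opened: no → false
Combine:
[1.1.1.1.1] true → true = true
[1.1.1.1] NOT true = false
[1.1.1] NOT false = true
[1.1.2.1] true AND true = true
[1.1.2.2] false AND false = false
[1.1.2] true OR false = true
[1.1] true AND true = true
[1.2.1.1.1] true → false = false
[1.2.1.1.2] true AND false = false
[1.2.1.1] exactly-one(false, false) = false
[1.2.1] NOT false = true
[1.2.2.3] true OR false = true
[1.2.2] false OR false OR true = true
[1.2] true AND true = true
[1] true AND true = true
[root] NOT true = false
Overall: false → refused

Refused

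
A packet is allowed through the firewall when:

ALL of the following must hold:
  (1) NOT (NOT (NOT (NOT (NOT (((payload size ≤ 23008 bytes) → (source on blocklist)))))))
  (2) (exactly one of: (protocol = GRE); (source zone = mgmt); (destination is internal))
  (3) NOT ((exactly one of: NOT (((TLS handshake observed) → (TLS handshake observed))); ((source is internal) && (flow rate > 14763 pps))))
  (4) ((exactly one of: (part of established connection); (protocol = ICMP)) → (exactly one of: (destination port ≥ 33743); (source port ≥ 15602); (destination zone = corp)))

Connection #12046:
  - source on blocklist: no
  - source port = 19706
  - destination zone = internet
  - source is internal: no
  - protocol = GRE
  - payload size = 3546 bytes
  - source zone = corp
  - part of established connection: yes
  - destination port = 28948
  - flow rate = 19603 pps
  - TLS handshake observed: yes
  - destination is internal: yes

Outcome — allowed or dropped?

Dropped

Atomic conditions:
  payload size ≤ 23008 bytes: 3546 ≤ 23008 is true
  source on blocklist: no → false
  protocol = GRE: GRE == GRE is true
  source zone = mgmt: corp == mgmt is false
  destination is internal: yes → true
  TLS handshake observed: yes → true
  source is internal: no → false
  flow rate > 14763 pps: 19603 > 14763 is true
  part of established connection: yes → true
  protocol = ICMP: GRE == ICMP is false
  destination port ≥ 33743: 28948 ≥ 33743 is false
  source port ≥ 15602: 19706 ≥ 15602 is true
  destination zone = corp: internet == corp is false
Combine:
[1.1.1.1.1.1] true → false = false
[1.1.1.1.1] NOT false = true
[1.1.1.1] NOT true = false
[1.1.1] NOT false = true
[1.1] NOT true = false
[1] NOT false = true
[2] exactly-one(true, false, true) = false
[3.1.1.1] true → true = true
[3.1.1] NOT true = false
[3.1.2] false AND true = false
[3.1] exactly-one(false, false) = false
[3] NOT false = true
[4.1] exactly-one(true, false) = true
[4.2] exactly-one(false, true, false) = true
[4] true → true = true
[root] true AND false AND true AND true = false
Overall: false → dropped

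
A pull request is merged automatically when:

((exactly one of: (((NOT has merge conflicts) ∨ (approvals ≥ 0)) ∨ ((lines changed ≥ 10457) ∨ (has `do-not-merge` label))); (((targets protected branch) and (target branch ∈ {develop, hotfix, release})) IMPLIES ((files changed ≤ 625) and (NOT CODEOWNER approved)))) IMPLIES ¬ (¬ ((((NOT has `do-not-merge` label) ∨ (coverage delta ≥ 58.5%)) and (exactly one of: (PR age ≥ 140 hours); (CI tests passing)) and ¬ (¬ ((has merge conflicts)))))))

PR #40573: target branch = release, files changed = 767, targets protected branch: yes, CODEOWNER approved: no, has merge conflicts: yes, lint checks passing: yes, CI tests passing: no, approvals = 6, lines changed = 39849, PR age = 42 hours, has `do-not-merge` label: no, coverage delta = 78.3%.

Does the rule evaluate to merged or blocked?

Blocked

Atomic conditions:
  NOT has merge conflicts: yes → false
  approvals ≥ 0: 6 ≥ 0 is true
  lines changed ≥ 10457: 39849 ≥ 10457 is true
  has `do-not-merge` label: no → false
  targets protected branch: yes → true
  target branch ∈ {develop, hotfix, release}: release is in the set → true
  files changed ≤ 625: 767 ≤ 625 is false
  NOT CODEOWNER approved: no → true
  NOT has `do-not-merge` label: no → true
  coverage delta ≥ 58.5%: 78.3 ≥ 58.5 is true
  PR age ≥ 140 hours: 42 ≥ 140 is false
  CI tests passing: no → false
  has merge conflicts: yes → true
Combine:
[1.1.1] false OR true = true
[1.1.2] true OR false = true
[1.1] true OR true = true
[1.2.1] true AND true = true
[1.2.2] false AND true = false
[1.2] true → false = false
[1] exactly-one(true, false) = true
[2.1.1.1] true OR true = true
[2.1.1.2] exactly-one(false, false) = false
[2.1.1.3.1] NOT true = false
[2.1.1.3] NOT false = true
[2.1.1] true AND false AND true = false
[2.1] NOT false = true
[2] NOT true = false
[root] true → false = false
Overall: false → blocked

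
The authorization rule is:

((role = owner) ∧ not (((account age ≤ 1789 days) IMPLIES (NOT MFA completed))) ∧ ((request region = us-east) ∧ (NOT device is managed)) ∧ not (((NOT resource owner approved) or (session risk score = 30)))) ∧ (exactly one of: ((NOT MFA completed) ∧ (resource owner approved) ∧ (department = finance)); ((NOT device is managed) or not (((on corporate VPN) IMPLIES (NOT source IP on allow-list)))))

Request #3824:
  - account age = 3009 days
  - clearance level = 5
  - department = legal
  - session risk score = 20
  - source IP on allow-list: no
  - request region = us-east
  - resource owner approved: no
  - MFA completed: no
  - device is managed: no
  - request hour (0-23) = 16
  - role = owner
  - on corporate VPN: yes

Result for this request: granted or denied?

Atomic conditions:
  role = owner: owner == owner is true
  account age ≤ 1789 days: 3009 ≤ 1789 is false
  NOT MFA completed: no → true
  request region = us-east: us-east == us-east is true
  NOT device is managed: no → true
  NOT resource owner approved: no → true
  session risk score = 30: 20 == 30 is false
  resource owner approved: no → false
  department = finance: legal == finance is false
  on corporate VPN: yes → true
  NOT source IP on allow-list: no → true
Combine:
[1.2.1] false → true (antecedent false ⇒ implication holds) = true
[1.2] NOT true = false
[1.3] true AND true = true
[1.4.1] true OR false = true
[1.4] NOT true = false
[1] true AND false AND true AND false = false
[2.1] true AND false AND false = false
[2.2.2.1] true → true = true
[2.2.2] NOT true = false
[2.2] true OR false = true
[2] exactly-one(false, true) = true
[root] false AND true = false
Overall: false → denied

Denied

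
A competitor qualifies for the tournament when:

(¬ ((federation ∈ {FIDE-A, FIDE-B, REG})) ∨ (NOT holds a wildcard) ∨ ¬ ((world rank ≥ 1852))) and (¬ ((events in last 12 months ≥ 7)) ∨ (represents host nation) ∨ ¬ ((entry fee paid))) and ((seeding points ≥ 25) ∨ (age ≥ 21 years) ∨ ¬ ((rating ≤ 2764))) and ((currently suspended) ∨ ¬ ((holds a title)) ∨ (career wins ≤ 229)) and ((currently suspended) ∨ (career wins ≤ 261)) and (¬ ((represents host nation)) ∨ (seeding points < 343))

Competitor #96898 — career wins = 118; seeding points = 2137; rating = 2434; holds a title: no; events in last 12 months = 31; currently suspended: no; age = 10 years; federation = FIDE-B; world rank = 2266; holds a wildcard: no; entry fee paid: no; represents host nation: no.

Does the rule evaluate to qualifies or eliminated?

Qualifies

Atomic conditions:
  federation ∈ {FIDE-A, FIDE-B, REG}: FIDE-B is in the set → true
  NOT holds a wildcard: no → true
  world rank ≥ 1852: 2266 ≥ 1852 is true
  events in last 12 months ≥ 7: 31 ≥ 7 is true
  represents host nation: no → false
  entry fee paid: no → false
  seeding points ≥ 25: 2137 ≥ 25 is true
  age ≥ 21 years: 10 ≥ 21 is false
  rating ≤ 2764: 2434 ≤ 2764 is true
  currently suspended: no → false
  holds a title: no → false
  career wins ≤ 229: 118 ≤ 229 is true
  career wins ≤ 261: 118 ≤ 261 is true
  seeding points < 343: 2137 < 343 is false
Combine:
[1.1] NOT true = false
[1.3] NOT true = false
[1] false OR true OR false = true
[2.1] NOT true = false
[2.3] NOT false = true
[2] false OR false OR true = true
[3.3] NOT true = false
[3] true OR false OR false = true
[4.2] NOT false = true
[4] false OR true OR true = true
[5] false OR true = true
[6.1] NOT false = true
[6] true OR false = true
[root] true AND true AND true AND true AND true AND true = true
Overall: true → qualifies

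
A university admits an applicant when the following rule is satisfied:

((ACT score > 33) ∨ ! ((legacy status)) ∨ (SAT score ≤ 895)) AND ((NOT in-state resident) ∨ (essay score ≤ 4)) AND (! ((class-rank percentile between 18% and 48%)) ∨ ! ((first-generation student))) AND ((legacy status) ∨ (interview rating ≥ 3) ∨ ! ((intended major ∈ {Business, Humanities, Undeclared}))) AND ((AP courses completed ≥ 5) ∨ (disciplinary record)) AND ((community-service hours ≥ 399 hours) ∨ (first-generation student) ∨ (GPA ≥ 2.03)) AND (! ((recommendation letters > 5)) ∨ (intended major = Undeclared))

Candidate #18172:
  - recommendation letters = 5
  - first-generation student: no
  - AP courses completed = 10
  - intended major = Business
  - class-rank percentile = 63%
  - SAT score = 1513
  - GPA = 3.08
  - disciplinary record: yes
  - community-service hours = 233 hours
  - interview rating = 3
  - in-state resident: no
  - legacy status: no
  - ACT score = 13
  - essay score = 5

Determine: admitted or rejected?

Atomic conditions:
  ACT score > 33: 13 > 33 is false
  legacy status: no → false
  SAT score ≤ 895: 1513 ≤ 895 is false
  NOT in-state resident: no → true
  essay score ≤ 4: 5 ≤ 4 is false
  class-rank percentile between 18% and 48%: 63 in [18, 48] is false
  first-generation student: no → false
  interview rating ≥ 3: 3 ≥ 3 is true
  intended major ∈ {Business, Humanities, Undeclared}: Business is in the set → true
  AP courses completed ≥ 5: 10 ≥ 5 is true
  disciplinary record: yes → true
  community-service hours ≥ 399 hours: 233 ≥ 399 is false
  GPA ≥ 2.03: 3.08 ≥ 2.03 is true
  recommendation letters > 5: 5 > 5 is false
  intended major = Undeclared: Business == Undeclared is false
Combine:
[1.2] NOT false = true
[1] false OR true OR false = true
[2] true OR false = true
[3.1] NOT false = true
[3.2] NOT false = true
[3] true OR true = true
[4.3] NOT true = false
[4] false OR true OR false = true
[5] true OR true = true
[6] false OR false OR true = true
[7.1] NOT false = true
[7] true OR false = true
[root] true AND true AND true AND true AND true AND true AND true = true
Overall: true → admitted

Admitted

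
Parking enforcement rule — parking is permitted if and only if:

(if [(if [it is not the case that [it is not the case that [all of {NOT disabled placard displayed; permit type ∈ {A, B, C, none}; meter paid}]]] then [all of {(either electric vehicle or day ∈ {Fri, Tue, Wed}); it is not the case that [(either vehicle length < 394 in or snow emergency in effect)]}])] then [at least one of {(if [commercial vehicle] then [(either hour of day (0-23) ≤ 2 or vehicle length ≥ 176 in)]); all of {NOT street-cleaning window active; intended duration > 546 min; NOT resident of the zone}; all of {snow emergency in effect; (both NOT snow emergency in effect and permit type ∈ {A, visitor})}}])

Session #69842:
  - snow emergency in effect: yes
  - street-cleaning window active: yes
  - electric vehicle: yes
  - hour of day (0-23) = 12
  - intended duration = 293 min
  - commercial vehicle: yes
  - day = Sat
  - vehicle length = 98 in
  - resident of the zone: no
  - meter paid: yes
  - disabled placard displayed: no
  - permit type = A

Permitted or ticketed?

Atomic conditions:
  NOT disabled placard displayed: no → true
  permit type ∈ {A, B, C, none}: A is in the set → true
  meter paid: yes → true
  electric vehicle: yes → true
  day ∈ {Fri, Tue, Wed}: Sat is not in the set → false
  vehicle length < 394 in: 98 < 394 is true
  snow emergency in effect: yes → true
  commercial vehicle: yes → true
  hour of day (0-23) ≤ 2: 12 ≤ 2 is false
  vehicle length ≥ 176 in: 98 ≥ 176 is false
  NOT street-cleaning window active: yes → false
  intended duration > 546 min: 293 > 546 is false
  NOT resident of the zone: no → true
  NOT snow emergency in effect: yes → false
  permit type ∈ {A, visitor}: A is in the set → true
Combine:
[1.1.1.1] true AND true AND true = true
[1.1.1] NOT true = false
[1.1] NOT false = true
[1.2.1] true OR false = true
[1.2.2.1] true OR true = true
[1.2.2] NOT true = false
[1.2] true AND false = false
[1] true → false = false
[2.1.2] false OR false = false
[2.1] true → false = false
[2.2] false AND false AND true = false
[2.3.2] false AND true = false
[2.3] true AND false = false
[2] false OR false OR false = false
[root] false → false (antecedent false ⇒ implication holds) = true
Overall: true → permitted

Permitted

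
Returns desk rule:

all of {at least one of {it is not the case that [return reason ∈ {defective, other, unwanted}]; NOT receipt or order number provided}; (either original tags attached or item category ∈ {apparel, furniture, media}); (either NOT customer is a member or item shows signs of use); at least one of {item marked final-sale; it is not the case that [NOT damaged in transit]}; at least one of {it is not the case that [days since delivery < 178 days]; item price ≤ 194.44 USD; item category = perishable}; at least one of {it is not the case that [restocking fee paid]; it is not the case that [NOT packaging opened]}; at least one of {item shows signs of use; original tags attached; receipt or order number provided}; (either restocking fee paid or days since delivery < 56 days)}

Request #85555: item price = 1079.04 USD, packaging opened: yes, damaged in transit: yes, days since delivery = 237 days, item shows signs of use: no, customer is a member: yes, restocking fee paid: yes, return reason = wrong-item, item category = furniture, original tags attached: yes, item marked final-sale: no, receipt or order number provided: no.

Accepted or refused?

Atomic conditions:
  return reason ∈ {defective, other, unwanted}: wrong-item is not in the set → false
  NOT receipt or order number provided: no → true
  original tags attached: yes → true
  item category ∈ {apparel, furniture, media}: furniture is in the set → true
  NOT customer is a member: yes → false
  item shows signs of use: no → false
  item marked final-sale: no → false
  NOT damaged in transit: yes → false
  days since delivery < 178 days: 237 < 178 is false
  item price ≤ 194.44 USD: 1079.04 ≤ 194.44 is false
  item category = perishable: furniture == perishable is false
  restocking fee paid: yes → true
  NOT packaging opened: yes → false
  receipt or order number provided: no → false
  days since delivery < 56 days: 237 < 56 is false
Combine:
[1.1] NOT false = true
[1] true OR true = true
[2] true OR true = true
[3] false OR false = false
[4.2] NOT false = true
[4] false OR true = true
[5.1] NOT false = true
[5] true OR false OR false = true
[6.1] NOT true = false
[6.2] NOT false = true
[6] false OR true = true
[7] false OR true OR false = true
[8] true OR false = true
[root] true AND true AND false AND true AND true AND true AND true AND true = false
Overall: false → refused

Refused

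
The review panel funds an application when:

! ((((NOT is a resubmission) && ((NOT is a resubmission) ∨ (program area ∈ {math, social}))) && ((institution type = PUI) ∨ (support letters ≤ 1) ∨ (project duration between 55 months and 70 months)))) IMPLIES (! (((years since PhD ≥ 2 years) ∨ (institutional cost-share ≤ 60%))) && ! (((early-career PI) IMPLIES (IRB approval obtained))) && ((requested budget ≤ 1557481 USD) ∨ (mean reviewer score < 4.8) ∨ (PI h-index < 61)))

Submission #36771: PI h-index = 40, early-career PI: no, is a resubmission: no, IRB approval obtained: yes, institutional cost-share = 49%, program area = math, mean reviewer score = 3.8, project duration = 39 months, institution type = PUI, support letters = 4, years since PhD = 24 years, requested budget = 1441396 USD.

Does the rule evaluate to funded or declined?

Atomic conditions:
  NOT is a resubmission: no → true
  program area ∈ {math, social}: math is in the set → true
  institution type = PUI: PUI == PUI is true
  support letters ≤ 1: 4 ≤ 1 is false
  project duration between 55 months and 70 months: 39 in [55, 70] is false
  years since PhD ≥ 2 years: 24 ≥ 2 is true
  institutional cost-share ≤ 60%: 49 ≤ 60 is true
  early-career PI: no → false
  IRB approval obtained: yes → true
  requested budget ≤ 1557481 USD: 1441396 ≤ 1557481 is true
  mean reviewer score < 4.8: 3.8 < 4.8 is true
  PI h-index < 61: 40 < 61 is true
Combine:
[1.1.1.2] true OR true = true
[1.1.1] true AND true = true
[1.1.2] true OR false OR false = true
[1.1] true AND true = true
[1] NOT true = false
[2.1.1] true OR true = true
[2.1] NOT true = false
[2.2.1] false → true (antecedent false ⇒ implication holds) = true
[2.2] NOT true = false
[2.3] true OR true OR true = true
[2] false AND false AND true = false
[root] false → false (antecedent false ⇒ implication holds) = true
Overall: true → funded

Funded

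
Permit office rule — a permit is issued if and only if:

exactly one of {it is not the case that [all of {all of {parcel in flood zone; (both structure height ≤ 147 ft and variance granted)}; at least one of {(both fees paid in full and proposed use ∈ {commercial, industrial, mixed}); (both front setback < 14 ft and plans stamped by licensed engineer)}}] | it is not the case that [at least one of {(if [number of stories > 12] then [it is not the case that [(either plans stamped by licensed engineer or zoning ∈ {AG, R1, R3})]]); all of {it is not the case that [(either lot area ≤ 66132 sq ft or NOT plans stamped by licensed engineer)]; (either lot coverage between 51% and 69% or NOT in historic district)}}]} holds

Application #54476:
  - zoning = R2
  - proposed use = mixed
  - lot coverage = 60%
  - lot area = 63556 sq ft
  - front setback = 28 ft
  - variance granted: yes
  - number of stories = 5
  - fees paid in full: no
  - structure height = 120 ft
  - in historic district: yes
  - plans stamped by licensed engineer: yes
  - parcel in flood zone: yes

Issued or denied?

Issued

Atomic conditions:
  parcel in flood zone: yes → true
  structure height ≤ 147 ft: 120 ≤ 147 is true
  variance granted: yes → true
  fees paid in full: no → false
  proposed use ∈ {commercial, industrial, mixed}: mixed is in the set → true
  front setback < 14 ft: 28 < 14 is false
  plans stamped by licensed engineer: yes → true
  number of stories > 12: 5 > 12 is false
  zoning ∈ {AG, R1, R3}: R2 is not in the set → false
  lot area ≤ 66132 sq ft: 63556 ≤ 66132 is true
  NOT plans stamped by licensed engineer: yes → false
  lot coverage between 51% and 69%: 60 in [51, 69] is true
  NOT in historic district: yes → false
Combine:
[1.1.1.2] true AND true = true
[1.1.1] true AND true = true
[1.1.2.1] false AND true = false
[1.1.2.2] false AND true = false
[1.1.2] false OR false = false
[1.1] true AND false = false
[1] NOT false = true
[2.1.1.2.1] true OR false = true
[2.1.1.2] NOT true = false
[2.1.1] false → false (antecedent false ⇒ implication holds) = true
[2.1.2.1.1] true OR false = true
[2.1.2.1] NOT true = false
[2.1.2.2] true OR false = true
[2.1.2] false AND true = false
[2.1] true OR false = true
[2] NOT true = false
[root] exactly-one(true, false) = true
Overall: true → issued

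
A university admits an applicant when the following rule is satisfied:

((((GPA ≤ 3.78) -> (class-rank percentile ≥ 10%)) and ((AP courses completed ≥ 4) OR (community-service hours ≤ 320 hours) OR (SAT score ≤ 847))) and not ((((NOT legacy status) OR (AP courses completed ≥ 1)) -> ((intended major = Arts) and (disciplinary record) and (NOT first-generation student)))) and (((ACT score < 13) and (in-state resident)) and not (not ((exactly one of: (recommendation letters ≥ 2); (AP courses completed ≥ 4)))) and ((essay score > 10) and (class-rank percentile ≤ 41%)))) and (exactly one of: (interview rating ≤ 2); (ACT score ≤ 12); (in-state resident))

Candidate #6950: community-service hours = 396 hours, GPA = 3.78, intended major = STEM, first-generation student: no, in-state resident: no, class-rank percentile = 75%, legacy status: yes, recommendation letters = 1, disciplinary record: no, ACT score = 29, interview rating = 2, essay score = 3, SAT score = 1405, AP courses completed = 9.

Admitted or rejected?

Rejected

Atomic conditions:
  GPA ≤ 3.78: 3.78 ≤ 3.78 is true
  class-rank percentile ≥ 10%: 75 ≥ 10 is true
  AP courses completed ≥ 4: 9 ≥ 4 is true
  community-service hours ≤ 320 hours: 396 ≤ 320 is false
  SAT score ≤ 847: 1405 ≤ 847 is false
  NOT legacy status: yes → false
  AP courses completed ≥ 1: 9 ≥ 1 is true
  intended major = Arts: STEM == Arts is false
  disciplinary record: no → false
  NOT first-generation student: no → true
  ACT score < 13: 29 < 13 is false
  in-state resident: no → false
  recommendation letters ≥ 2: 1 ≥ 2 is false
  essay score > 10: 3 > 10 is false
  class-rank percentile ≤ 41%: 75 ≤ 41 is false
  interview rating ≤ 2: 2 ≤ 2 is true
  ACT score ≤ 12: 29 ≤ 12 is false
Combine:
[1.1.1] true → true = true
[1.1.2] true OR false OR false = true
[1.1] true AND true = true
[1.2.1.1] false OR true = true
[1.2.1.2] false AND false AND true = false
[1.2.1] true → false = false
[1.2] NOT false = true
[1.3.1] false AND false = false
[1.3.2.1.1] exactly-one(false, true) = true
[1.3.2.1] NOT true = false
[1.3.2] NOT false = true
[1.3.3] false AND false = false
[1.3] false AND true AND false = false
[1] true AND true AND false = false
[2] exactly-one(true, false, false) = true
[root] false AND true = false
Overall: false → rejected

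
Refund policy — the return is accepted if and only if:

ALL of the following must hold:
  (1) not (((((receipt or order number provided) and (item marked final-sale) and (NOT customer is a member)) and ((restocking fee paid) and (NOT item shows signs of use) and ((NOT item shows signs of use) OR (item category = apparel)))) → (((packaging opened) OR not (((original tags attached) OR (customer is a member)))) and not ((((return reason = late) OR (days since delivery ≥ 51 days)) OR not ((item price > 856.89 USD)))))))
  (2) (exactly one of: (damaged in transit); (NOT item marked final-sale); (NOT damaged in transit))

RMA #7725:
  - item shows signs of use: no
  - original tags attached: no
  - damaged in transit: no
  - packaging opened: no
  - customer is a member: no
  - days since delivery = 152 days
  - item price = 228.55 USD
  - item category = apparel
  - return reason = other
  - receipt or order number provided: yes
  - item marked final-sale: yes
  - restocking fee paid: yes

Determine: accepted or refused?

Atomic conditions:
  receipt or order number provided: yes → true
  item marked final-sale: yes → true
  NOT customer is a member: no → true
  restocking fee paid: yes → true
  NOT item shows signs of use: no → true
  item category = apparel: apparel == apparel is true
  packaging opened: no → false
  original tags attached: no → false
  customer is a member: no → false
  return reason = late: other == late is false
  days since delivery ≥ 51 days: 152 ≥ 51 is true
  item price > 856.89 USD: 228.55 > 856.89 is false
  damaged in transit: no → false
  NOT item marked final-sale: yes → false
  NOT damaged in transit: no → true
Combine:
[1.1.1.1] true AND true AND true = true
[1.1.1.2.3] true OR true = true
[1.1.1.2] true AND true AND true = true
[1.1.1] true AND true = true
[1.1.2.1.2.1] false OR false = false
[1.1.2.1.2] NOT false = true
[1.1.2.1] false OR true = true
[1.1.2.2.1.1] false OR true = true
[1.1.2.2.1.2] NOT false = true
[1.1.2.2.1] true OR true = true
[1.1.2.2] NOT true = false
[1.1.2] true AND false = false
[1.1] true → false = false
[1] NOT false = true
[2] exactly-one(false, false, true) = true
[root] true AND true = true
Overall: true → accepted

Accepted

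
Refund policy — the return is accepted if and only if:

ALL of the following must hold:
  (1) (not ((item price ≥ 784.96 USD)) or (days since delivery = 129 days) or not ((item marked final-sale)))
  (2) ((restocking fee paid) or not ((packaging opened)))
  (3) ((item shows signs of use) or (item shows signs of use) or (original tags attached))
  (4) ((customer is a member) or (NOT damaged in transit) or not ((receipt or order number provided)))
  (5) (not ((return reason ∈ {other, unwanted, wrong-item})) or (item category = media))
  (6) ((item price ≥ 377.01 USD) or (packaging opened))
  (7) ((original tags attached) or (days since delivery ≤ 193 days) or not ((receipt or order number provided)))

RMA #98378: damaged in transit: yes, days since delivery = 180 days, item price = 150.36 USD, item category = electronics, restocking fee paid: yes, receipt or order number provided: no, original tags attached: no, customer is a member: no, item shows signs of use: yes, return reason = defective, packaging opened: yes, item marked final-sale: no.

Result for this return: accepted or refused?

Accepted

Atomic conditions:
  item price ≥ 784.96 USD: 150.36 ≥ 784.96 is false
  days since delivery = 129 days: 180 == 129 is false
  item marked final-sale: no → false
  restocking fee paid: yes → true
  packaging opened: yes → true
  item shows signs of use: yes → true
  original tags attached: no → false
  customer is a member: no → false
  NOT damaged in transit: yes → false
  receipt or order number provided: no → false
  return reason ∈ {other, unwanted, wrong-item}: defective is not in the set → false
  item category = media: electronics == media is false
  item price ≥ 377.01 USD: 150.36 ≥ 377.01 is false
  days since delivery ≤ 193 days: 180 ≤ 193 is true
Combine:
[1.1] NOT false = true
[1.3] NOT false = true
[1] true OR false OR true = true
[2.2] NOT true = false
[2] true OR false = true
[3] true OR true OR false = true
[4.3] NOT false = true
[4] false OR false OR true = true
[5.1] NOT false = true
[5] true OR false = true
[6] false OR true = true
[7.3] NOT false = true
[7] false OR true OR true = true
[root] true AND true AND true AND true AND true AND true AND true = true
Overall: true → accepted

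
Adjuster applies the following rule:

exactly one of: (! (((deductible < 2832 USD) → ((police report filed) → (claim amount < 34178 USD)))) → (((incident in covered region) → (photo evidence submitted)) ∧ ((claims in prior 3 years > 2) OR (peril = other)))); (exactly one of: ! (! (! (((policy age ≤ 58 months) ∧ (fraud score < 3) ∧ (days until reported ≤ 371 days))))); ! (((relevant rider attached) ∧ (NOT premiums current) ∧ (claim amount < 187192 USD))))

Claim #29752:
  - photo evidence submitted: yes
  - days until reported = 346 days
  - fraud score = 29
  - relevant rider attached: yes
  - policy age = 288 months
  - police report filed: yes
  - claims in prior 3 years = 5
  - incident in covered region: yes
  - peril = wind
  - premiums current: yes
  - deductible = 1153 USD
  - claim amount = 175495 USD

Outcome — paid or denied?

Atomic conditions:
  deductible < 2832 USD: 1153 < 2832 is true
  police report filed: yes → true
  claim amount < 34178 USD: 175495 < 34178 is false
  incident in covered region: yes → true
  photo evidence submitted: yes → true
  claims in prior 3 years > 2: 5 > 2 is true
  peril = other: wind == other is false
  policy age ≤ 58 months: 288 ≤ 58 is false
  fraud score < 3: 29 < 3 is false
  days until reported ≤ 371 days: 346 ≤ 371 is true
  relevant rider attached: yes → true
  NOT premiums current: yes → false
  claim amount < 187192 USD: 175495 < 187192 is true
Combine:
[1.1.1.2] true → false = false
[1.1.1] true → false = false
[1.1] NOT false = true
[1.2.1] true → true = true
[1.2.2] true OR false = true
[1.2] true AND true = true
[1] true → true = true
[2.1.1.1.1] false AND false AND true = false
[2.1.1.1] NOT false = true
[2.1.1] NOT true = false
[2.1] NOT false = true
[2.2.1] true AND false AND true = false
[2.2] NOT false = true
[2] exactly-one(true, true) = false
[root] exactly-one(true, false) = true
Overall: true → paid

Paid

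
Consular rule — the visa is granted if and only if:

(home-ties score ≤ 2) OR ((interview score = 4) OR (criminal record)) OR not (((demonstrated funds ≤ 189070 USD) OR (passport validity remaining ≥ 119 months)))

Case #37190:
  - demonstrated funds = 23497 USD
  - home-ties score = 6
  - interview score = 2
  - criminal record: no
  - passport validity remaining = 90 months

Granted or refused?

Atomic conditions:
  home-ties score ≤ 2: 6 ≤ 2 is false
  interview score = 4: 2 == 4 is false
  criminal record: no → false
  demonstrated funds ≤ 189070 USD: 23497 ≤ 189070 is true
  passport validity remaining ≥ 119 months: 90 ≥ 119 is false
Combine:
[2] false OR false = false
[3.1] true OR false = true
[3] NOT true = false
[root] false OR false OR false = false
Overall: false → refused

Refused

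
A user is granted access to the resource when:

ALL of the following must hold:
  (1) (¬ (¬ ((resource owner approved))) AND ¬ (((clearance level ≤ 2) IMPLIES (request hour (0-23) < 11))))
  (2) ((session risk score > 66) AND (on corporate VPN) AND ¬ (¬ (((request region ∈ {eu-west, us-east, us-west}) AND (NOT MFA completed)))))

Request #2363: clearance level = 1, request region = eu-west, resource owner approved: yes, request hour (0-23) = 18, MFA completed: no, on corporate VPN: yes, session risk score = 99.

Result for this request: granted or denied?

Atomic conditions:
  resource owner approved: yes → true
  clearance level ≤ 2: 1 ≤ 2 is true
  request hour (0-23) < 11: 18 < 11 is false
  session risk score > 66: 99 > 66 is true
  on corporate VPN: yes → true
  request region ∈ {eu-west, us-east, us-west}: eu-west is in the set → true
  NOT MFA completed: no → true
Combine:
[1.1.1] NOT true = false
[1.1] NOT false = true
[1.2.1] true → false = false
[1.2] NOT false = true
[1] true AND true = true
[2.3.1.1] true AND true = true
[2.3.1] NOT true = false
[2.3] NOT false = true
[2] true AND true AND true = true
[root] true AND true = true
Overall: true → granted

Granted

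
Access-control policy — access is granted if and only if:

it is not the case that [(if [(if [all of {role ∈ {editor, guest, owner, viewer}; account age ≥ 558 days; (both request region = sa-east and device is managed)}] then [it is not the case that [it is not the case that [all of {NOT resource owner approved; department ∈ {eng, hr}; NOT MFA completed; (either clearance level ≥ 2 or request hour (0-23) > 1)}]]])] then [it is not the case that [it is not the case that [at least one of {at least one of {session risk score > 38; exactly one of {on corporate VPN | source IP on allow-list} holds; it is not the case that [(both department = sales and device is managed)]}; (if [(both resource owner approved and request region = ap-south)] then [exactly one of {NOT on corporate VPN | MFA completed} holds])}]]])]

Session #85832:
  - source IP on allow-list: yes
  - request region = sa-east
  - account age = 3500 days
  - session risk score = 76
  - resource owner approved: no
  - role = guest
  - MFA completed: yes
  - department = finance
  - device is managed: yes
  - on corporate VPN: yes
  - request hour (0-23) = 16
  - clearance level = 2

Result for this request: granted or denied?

Denied

Atomic conditions:
  role ∈ {editor, guest, owner, viewer}: guest is in the set → true
  account age ≥ 558 days: 3500 ≥ 558 is true
  request region = sa-east: sa-east == sa-east is true
  device is managed: yes → true
  NOT resource owner approved: no → true
  department ∈ {eng, hr}: finance is not in the set → false
  NOT MFA completed: yes → false
  clearance level ≥ 2: 2 ≥ 2 is true
  request hour (0-23) > 1: 16 > 1 is true
  session risk score > 38: 76 > 38 is true
  on corporate VPN: yes → true
  source IP on allow-list: yes → true
  department = sales: finance == sales is false
  resource owner approved: no → false
  request region = ap-south: sa-east == ap-south is false
  NOT on corporate VPN: yes → false
  MFA completed: yes → true
Combine:
[1.1.1.3] true AND true = true
[1.1.1] true AND true AND true = true
[1.1.2.1.1.4] true OR true = true
[1.1.2.1.1] true AND false AND false AND true = false
[1.1.2.1] NOT false = true
[1.1.2] NOT true = false
[1.1] true → false = false
[1.2.1.1.1.2] exactly-one(true, true) = false
[1.2.1.1.1.3.1] false AND true = false
[1.2.1.1.1.3] NOT false = true
[1.2.1.1.1] true OR false OR true = true
[1.2.1.1.2.1] false AND false = false
[1.2.1.1.2.2] exactly-one(false, true) = true
[1.2.1.1.2] false → true (antecedent false ⇒ implication holds) = true
[1.2.1.1] true OR true = true
[1.2.1] NOT true = false
[1.2] NOT false = true
[1] false → true (antecedent false ⇒ implication holds) = true
[root] NOT true = false
Overall: false → denied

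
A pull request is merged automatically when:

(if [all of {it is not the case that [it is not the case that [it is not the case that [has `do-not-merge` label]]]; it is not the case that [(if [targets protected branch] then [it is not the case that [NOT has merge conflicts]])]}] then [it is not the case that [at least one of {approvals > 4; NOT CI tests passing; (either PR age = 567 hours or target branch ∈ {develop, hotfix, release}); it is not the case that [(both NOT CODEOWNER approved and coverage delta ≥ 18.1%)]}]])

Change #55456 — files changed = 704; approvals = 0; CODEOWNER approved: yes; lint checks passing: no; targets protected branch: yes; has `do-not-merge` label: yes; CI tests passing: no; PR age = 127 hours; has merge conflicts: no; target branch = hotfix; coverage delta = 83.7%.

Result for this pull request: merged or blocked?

Atomic conditions:
  has `do-not-merge` label: yes → true
  targets protected branch: yes → true
  NOT has merge conflicts: no → true
  approvals > 4: 0 > 4 is false
  NOT CI tests passing: no → true
  PR age = 567 hours: 127 == 567 is false
  target branch ∈ {develop, hotfix, release}: hotfix is in the set → true
  NOT CODEOWNER approved: yes → false
  coverage delta ≥ 18.1%: 83.7 ≥ 18.1 is true
Combine:
[1.1.1.1] NOT true = false
[1.1.1] NOT false = true
[1.1] NOT true = false
[1.2.1.2] NOT true = false
[1.2.1] true → false = false
[1.2] NOT false = true
[1] false AND true = false
[2.1.3] false OR true = true
[2.1.4.1] false AND true = false
[2.1.4] NOT false = true
[2.1] false OR true OR true OR true = true
[2] NOT true = false
[root] false → false (antecedent false ⇒ implication holds) = true
Overall: true → merged

Merged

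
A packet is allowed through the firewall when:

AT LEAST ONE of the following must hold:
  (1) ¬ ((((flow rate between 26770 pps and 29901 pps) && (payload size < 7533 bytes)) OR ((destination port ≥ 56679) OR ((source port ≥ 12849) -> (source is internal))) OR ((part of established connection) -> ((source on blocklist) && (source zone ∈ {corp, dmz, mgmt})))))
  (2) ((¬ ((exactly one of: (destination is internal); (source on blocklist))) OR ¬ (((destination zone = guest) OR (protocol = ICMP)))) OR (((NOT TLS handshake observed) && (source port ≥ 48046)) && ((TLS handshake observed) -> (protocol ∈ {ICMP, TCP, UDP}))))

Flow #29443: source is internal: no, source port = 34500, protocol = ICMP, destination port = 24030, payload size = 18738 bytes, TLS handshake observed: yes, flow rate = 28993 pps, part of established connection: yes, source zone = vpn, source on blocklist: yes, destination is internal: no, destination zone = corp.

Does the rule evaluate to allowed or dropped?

Allowed

Atomic conditions:
  flow rate between 26770 pps and 29901 pps: 28993 in [26770, 29901] is true
  payload size < 7533 bytes: 18738 < 7533 is false
  destination port ≥ 56679: 24030 ≥ 56679 is false
  source port ≥ 12849: 34500 ≥ 12849 is true
  source is internal: no → false
  part of established connection: yes → true
  source on blocklist: yes → true
  source zone ∈ {corp, dmz, mgmt}: vpn is not in the set → false
  destination is internal: no → false
  destination zone = guest: corp == guest is false
  protocol = ICMP: ICMP == ICMP is true
  NOT TLS handshake observed: yes → false
  source port ≥ 48046: 34500 ≥ 48046 is false
  TLS handshake observed: yes → true
  protocol ∈ {ICMP, TCP, UDP}: ICMP is in the set → true
Combine:
[1.1.1] true AND false = false
[1.1.2.2] true → false = false
[1.1.2] false OR false = false
[1.1.3.2] true AND false = false
[1.1.3] true → false = false
[1.1] false OR false OR false = false
[1] NOT false = true
[2.1.1.1] exactly-one(false, true) = true
[2.1.1] NOT true = false
[2.1.2.1] false OR true = true
[2.1.2] NOT true = false
[2.1] false OR false = false
[2.2.1] false AND false = false
[2.2.2] true → true = true
[2.2] false AND true = false
[2] false OR false = false
[root] true OR false = true
Overall: true → allowed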